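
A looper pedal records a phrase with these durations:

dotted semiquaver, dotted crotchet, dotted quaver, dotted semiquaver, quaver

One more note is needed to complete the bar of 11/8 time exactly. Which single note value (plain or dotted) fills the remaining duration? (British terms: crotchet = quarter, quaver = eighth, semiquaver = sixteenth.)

The bar of 11/8 = 44 thirty-second notes.
Express everything in thirty-second notes: dotted semiquaver = 3; dotted crotchet = 12; dotted quaver = 6; dotted semiquaver = 3; quaver = 4.
Altogether 3 + 12 + 6 + 3 + 4 = 28.
Remaining: 44 − 28 = 16 thirty-second notes, which is a half note.

half note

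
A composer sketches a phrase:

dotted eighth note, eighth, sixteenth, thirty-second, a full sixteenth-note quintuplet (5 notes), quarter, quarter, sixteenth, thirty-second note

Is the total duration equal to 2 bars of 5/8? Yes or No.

Yes

One bar of 5/8 = 20 thirty-second notes, so 2 bars = 40.
Express everything in thirty-second notes: dotted eighth note = 6; eighth = 4; sixteenth = 2; thirty-second = 1; a full sixteenth-note quintuplet (5 notes) (five quintuplet sixteenths span one quarter) = 8; quarter = 8; quarter = 8; sixteenth = 2; thirty-second note = 1.
Altogether 6 + 4 + 2 + 1 + 8 + 8 + 8 + 2 + 1 = 40.
40 equals 40, so the answer is Yes.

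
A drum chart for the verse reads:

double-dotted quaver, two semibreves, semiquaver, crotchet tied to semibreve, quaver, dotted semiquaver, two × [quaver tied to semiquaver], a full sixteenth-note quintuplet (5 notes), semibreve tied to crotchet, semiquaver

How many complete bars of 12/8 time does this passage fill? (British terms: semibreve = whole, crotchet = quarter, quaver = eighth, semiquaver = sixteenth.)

One bar of 12/8 = 48 thirty-second notes.
Each duration in thirty-second notes: double-dotted quaver = 7; semibreve = 32; semibreve = 32; semiquaver = 2; crotchet tied to semibreve (crotchet + semibreve) = 40; quaver = 4; dotted semiquaver = 3; quaver tied to semiquaver (quaver + semiquaver) = 6; quaver tied to semiquaver (quaver + semiquaver) = 6; a full sixteenth-note quintuplet (5 notes) (five quintuplet sixteenths span one quarter) = 8; semibreve tied to crotchet (semibreve + crotchet) = 40; semiquaver = 2.
Sum: 7 + 32 + 32 + 2 + 40 + 4 + 3 + 6 + 6 + 8 + 40 + 2 = 182.
182 ÷ 48 = 3 complete bars with 38 left over.

3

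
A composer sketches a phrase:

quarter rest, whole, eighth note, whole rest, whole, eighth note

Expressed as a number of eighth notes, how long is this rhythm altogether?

Working in eighth notes: quarter rest = 2; whole = 8; eighth note = 1; whole rest = 8; whole = 8; eighth note = 1.
Adding: 2 + 8 + 1 + 8 + 8 + 1 = 28 eighth notes.

28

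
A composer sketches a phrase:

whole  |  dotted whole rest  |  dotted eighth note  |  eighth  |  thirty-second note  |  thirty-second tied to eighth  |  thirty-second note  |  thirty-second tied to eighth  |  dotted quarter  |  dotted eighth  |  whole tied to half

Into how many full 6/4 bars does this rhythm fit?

One bar of 6/4 = 48 thirty-second notes.
Convert each value to thirty-second notes: whole = 32; dotted whole rest = 48; dotted eighth note = 6; eighth = 4; thirty-second note = 1; thirty-second tied to eighth (thirty-second + eighth) = 5; thirty-second note = 1; thirty-second tied to eighth (thirty-second + eighth) = 5; dotted quarter = 12; dotted eighth = 6; whole tied to half (whole + half) = 48.
Total: 32 + 48 + 6 + 4 + 1 + 5 + 1 + 5 + 12 + 6 + 48 = 168.
168 ÷ 48 = 3 complete bars with 24 left over.

3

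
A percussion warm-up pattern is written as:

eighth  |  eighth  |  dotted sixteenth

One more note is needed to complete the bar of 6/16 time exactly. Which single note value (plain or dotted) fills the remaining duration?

The bar of 6/16 = 12 thirty-second notes.
Working in thirty-second notes: eighth = 4; eighth = 4; dotted sixteenth = 3.
Adding: 4 + 4 + 3 = 11.
Remaining: 12 − 11 = 1 thirty-second note, which is a thirty-second note.

thirty-second note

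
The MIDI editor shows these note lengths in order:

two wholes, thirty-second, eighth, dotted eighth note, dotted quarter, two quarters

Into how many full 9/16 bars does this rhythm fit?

One bar of 9/16 = 18 thirty-second notes.
Each duration in thirty-second notes: whole = 32; whole = 32; thirty-second = 1; eighth = 4; dotted eighth note = 6; dotted quarter = 12; quarter = 8; quarter = 8.
Altogether 32 + 32 + 1 + 4 + 6 + 12 + 8 + 8 = 103.
103 ÷ 18 = 5 complete bars with 13 left over.

5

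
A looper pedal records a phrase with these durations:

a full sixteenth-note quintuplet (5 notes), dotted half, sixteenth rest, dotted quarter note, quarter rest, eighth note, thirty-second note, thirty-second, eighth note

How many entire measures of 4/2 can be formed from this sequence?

1

One bar of 4/2 = 64 thirty-second notes.
Working in thirty-second notes: a full sixteenth-note quintuplet (5 notes) (five quintuplet sixteenths span one quarter) = 8; dotted half = 24; sixteenth rest = 2; dotted quarter note = 12; quarter rest = 8; eighth note = 4; thirty-second note = 1; thirty-second = 1; eighth note = 4.
Adding: 8 + 24 + 2 + 12 + 8 + 4 + 1 + 1 + 4 = 64.
64 ÷ 64 = 1 complete bar with 0 left over.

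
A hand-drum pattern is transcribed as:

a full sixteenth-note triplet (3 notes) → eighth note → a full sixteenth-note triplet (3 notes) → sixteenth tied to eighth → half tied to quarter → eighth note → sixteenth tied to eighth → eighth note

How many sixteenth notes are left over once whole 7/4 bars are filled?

0

One bar of 7/4 = 28 sixteenth notes.
Working in sixteenth notes: a full sixteenth-note triplet (3 notes) (three triplet sixteenths span one eighth) = 2; eighth note = 2; a full sixteenth-note triplet (3 notes) (three triplet sixteenths span one eighth) = 2; sixteenth tied to eighth (sixteenth + eighth) = 3; half tied to quarter (half + quarter) = 12; eighth note = 2; sixteenth tied to eighth (sixteenth + eighth) = 3; eighth note = 2.
Total: 2 + 2 + 2 + 3 + 12 + 2 + 3 + 2 = 28.
28 ÷ 28 = 1 complete bar with 0 sixteenth notes remaining.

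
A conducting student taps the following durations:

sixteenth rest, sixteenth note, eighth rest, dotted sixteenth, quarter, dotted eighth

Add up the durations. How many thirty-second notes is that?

25

In thirty-second notes: sixteenth rest = 2; sixteenth note = 2; eighth rest = 4; dotted sixteenth = 3; quarter = 8; dotted eighth = 6.
Total: 2 + 2 + 4 + 3 + 8 + 6 = 25 thirty-second notes.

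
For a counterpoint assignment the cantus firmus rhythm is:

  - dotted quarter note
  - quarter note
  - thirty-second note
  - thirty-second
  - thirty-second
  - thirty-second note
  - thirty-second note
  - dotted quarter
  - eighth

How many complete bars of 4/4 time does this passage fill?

1

One bar of 4/4 = 32 thirty-second notes.
Express everything in thirty-second notes: dotted quarter note = 12; quarter note = 8; thirty-second note = 1; thirty-second = 1; thirty-second = 1; thirty-second note = 1; thirty-second note = 1; dotted quarter = 12; eighth = 4.
Sum: 12 + 8 + 1 + 1 + 1 + 1 + 1 + 12 + 4 = 41.
41 ÷ 32 = 1 complete bar with 9 left over.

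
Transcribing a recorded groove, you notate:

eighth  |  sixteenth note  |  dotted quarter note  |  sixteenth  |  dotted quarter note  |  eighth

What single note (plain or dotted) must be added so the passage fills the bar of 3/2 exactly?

The bar of 3/2 = 24 sixteenth notes.
Each duration in sixteenth notes: eighth = 2; sixteenth note = 1; dotted quarter note = 6; sixteenth = 1; dotted quarter note = 6; eighth = 2.
Sum: 2 + 1 + 6 + 1 + 6 + 2 = 18.
Remaining: 24 − 18 = 6 sixteenth notes, which is a dotted quarter note.

dotted quarter note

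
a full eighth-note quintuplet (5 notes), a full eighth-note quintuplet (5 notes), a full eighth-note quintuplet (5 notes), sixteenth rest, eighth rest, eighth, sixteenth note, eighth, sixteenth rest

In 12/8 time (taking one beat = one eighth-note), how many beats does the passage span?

One eighth-note beat = 2 sixteenth notes.
Express everything in sixteenth notes: a full eighth-note quintuplet (5 notes) (five quintuplet eighths span one half) = 8; a full eighth-note quintuplet (5 notes) (five quintuplet eighths span one half) = 8; a full eighth-note quintuplet (5 notes) (five quintuplet eighths span one half) = 8; sixteenth rest = 1; eighth rest = 2; eighth = 2; sixteenth note = 1; eighth = 2; sixteenth rest = 1.
Total: 8 + 8 + 8 + 1 + 2 + 2 + 1 + 2 + 1 = 33.
33 ÷ 2 = 16.5 beats.

16.5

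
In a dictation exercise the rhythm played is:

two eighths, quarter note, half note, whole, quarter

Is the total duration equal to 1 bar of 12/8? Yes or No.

No

One bar of 12/8 = 12 eighth notes.
Convert each value to eighth notes: eighth = 1; eighth = 1; quarter note = 2; half note = 4; whole = 8; quarter = 2.
Sum: 1 + 1 + 2 + 4 + 8 + 2 = 18.
18 exceeds 12, so the answer is No.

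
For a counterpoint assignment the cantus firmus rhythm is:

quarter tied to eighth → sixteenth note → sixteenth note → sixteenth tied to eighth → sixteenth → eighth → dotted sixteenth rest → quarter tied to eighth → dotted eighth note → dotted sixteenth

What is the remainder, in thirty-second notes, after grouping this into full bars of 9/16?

16

One bar of 9/16 = 18 thirty-second notes.
Working in thirty-second notes: quarter tied to eighth (quarter + eighth) = 12; sixteenth note = 2; sixteenth note = 2; sixteenth tied to eighth (sixteenth + eighth) = 6; sixteenth = 2; eighth = 4; dotted sixteenth rest = 3; quarter tied to eighth (quarter + eighth) = 12; dotted eighth note = 6; dotted sixteenth = 3.
Adding: 12 + 2 + 2 + 6 + 2 + 4 + 3 + 12 + 6 + 3 = 52.
52 ÷ 18 = 2 complete bars with 16 thirty-second notes remaining.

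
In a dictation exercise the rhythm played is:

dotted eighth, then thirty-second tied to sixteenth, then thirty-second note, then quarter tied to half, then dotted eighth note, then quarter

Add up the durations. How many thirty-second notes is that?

48

Express everything in thirty-second notes: dotted eighth = 6; thirty-second tied to sixteenth (thirty-second + sixteenth) = 3; thirty-second note = 1; quarter tied to half (quarter + half) = 24; dotted eighth note = 6; quarter = 8.
Altogether 6 + 3 + 1 + 24 + 6 + 8 = 48 thirty-second notes.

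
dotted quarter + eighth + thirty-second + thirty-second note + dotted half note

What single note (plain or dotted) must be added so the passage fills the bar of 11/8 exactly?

sixteenth note

The bar of 11/8 = 44 thirty-second notes.
Working in thirty-second notes: dotted quarter = 12; eighth = 4; thirty-second = 1; thirty-second note = 1; dotted half note = 24.
Adding: 12 + 4 + 1 + 1 + 24 = 42.
Remaining: 44 − 42 = 2 thirty-second notes, which is a sixteenth note.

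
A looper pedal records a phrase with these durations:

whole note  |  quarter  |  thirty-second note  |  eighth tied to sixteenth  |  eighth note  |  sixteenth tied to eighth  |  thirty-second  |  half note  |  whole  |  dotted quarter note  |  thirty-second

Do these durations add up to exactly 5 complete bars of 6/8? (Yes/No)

No

One bar of 6/8 = 24 thirty-second notes, so 5 bars = 120.
Working in thirty-second notes: whole note = 32; quarter = 8; thirty-second note = 1; eighth tied to sixteenth (eighth + sixteenth) = 6; eighth note = 4; sixteenth tied to eighth (sixteenth + eighth) = 6; thirty-second = 1; half note = 16; whole = 32; dotted quarter note = 12; thirty-second = 1.
Sum: 32 + 8 + 1 + 6 + 4 + 6 + 1 + 16 + 32 + 12 + 1 = 119.
119 falls short of 120, so the answer is No.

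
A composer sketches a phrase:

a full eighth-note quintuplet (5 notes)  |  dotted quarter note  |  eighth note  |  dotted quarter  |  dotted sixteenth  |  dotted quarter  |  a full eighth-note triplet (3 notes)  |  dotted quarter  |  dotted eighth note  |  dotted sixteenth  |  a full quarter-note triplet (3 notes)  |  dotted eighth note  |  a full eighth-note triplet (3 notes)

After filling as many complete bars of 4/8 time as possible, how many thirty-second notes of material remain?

One bar of 4/8 = 16 thirty-second notes.
Express everything in thirty-second notes: a full eighth-note quintuplet (5 notes) (five quintuplet eighths span one half) = 16; dotted quarter note = 12; eighth note = 4; dotted quarter = 12; dotted sixteenth = 3; dotted quarter = 12; a full eighth-note triplet (3 notes) (three triplet eighths span one quarter) = 8; dotted quarter = 12; dotted eighth note = 6; dotted sixteenth = 3; a full quarter-note triplet (3 notes) (three triplet quarters span one half) = 16; dotted eighth note = 6; a full eighth-note triplet (3 notes) (three triplet eighths span one quarter) = 8.
Adding: 16 + 12 + 4 + 12 + 3 + 12 + 8 + 12 + 6 + 3 + 16 + 6 + 8 = 118.
118 ÷ 16 = 7 complete bars with 6 thirty-second notes remaining.

6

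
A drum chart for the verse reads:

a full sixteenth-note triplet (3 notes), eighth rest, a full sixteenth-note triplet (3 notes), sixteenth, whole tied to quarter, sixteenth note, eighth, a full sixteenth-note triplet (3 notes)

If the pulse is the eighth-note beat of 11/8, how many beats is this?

One eighth-note beat = 2 sixteenth notes.
In sixteenth notes: a full sixteenth-note triplet (3 notes) (three triplet sixteenths span one eighth) = 2; eighth rest = 2; a full sixteenth-note triplet (3 notes) (three triplet sixteenths span one eighth) = 2; sixteenth = 1; whole tied to quarter (whole + quarter) = 20; sixteenth note = 1; eighth = 2; a full sixteenth-note triplet (3 notes) (three triplet sixteenths span one eighth) = 2.
Altogether 2 + 2 + 2 + 1 + 20 + 1 + 2 + 2 = 32.
32 ÷ 2 = 16 beats.

16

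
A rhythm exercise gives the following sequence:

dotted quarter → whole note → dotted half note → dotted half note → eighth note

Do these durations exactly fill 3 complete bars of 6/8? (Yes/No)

No

One bar of 6/8 = 6 eighth notes, so 3 bars = 18.
Working in eighth notes: dotted quarter = 3; whole note = 8; dotted half note = 6; dotted half note = 6; eighth note = 1.
Sum: 3 + 8 + 6 + 6 + 1 = 24.
24 exceeds 18, so the answer is No.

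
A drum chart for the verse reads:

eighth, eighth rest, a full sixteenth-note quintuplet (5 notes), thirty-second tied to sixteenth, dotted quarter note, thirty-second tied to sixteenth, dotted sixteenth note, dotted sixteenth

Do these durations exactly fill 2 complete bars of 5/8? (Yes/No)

One bar of 5/8 = 20 thirty-second notes, so 2 bars = 40.
Express everything in thirty-second notes: eighth = 4; eighth rest = 4; a full sixteenth-note quintuplet (5 notes) (five quintuplet sixteenths span one quarter) = 8; thirty-second tied to sixteenth (thirty-second + sixteenth) = 3; dotted quarter note = 12; thirty-second tied to sixteenth (thirty-second + sixteenth) = 3; dotted sixteenth note = 3; dotted sixteenth = 3.
Sum: 4 + 4 + 8 + 3 + 12 + 3 + 3 + 3 = 40.
40 equals 40, so the answer is Yes.

Yes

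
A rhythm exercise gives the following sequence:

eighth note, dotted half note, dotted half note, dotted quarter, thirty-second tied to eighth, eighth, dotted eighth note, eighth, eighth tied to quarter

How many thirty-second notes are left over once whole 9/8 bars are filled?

One bar of 9/8 = 36 thirty-second notes.
Express everything in thirty-second notes: eighth note = 4; dotted half note = 24; dotted half note = 24; dotted quarter = 12; thirty-second tied to eighth (thirty-second + eighth) = 5; eighth = 4; dotted eighth note = 6; eighth = 4; eighth tied to quarter (eighth + quarter) = 12.
Altogether 4 + 24 + 24 + 12 + 5 + 4 + 6 + 4 + 12 = 95.
95 ÷ 36 = 2 complete bars with 23 thirty-second notes remaining.

23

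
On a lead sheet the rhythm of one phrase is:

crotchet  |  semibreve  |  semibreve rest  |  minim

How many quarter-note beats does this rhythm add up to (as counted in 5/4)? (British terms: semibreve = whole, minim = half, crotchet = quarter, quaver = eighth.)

11

One quarter-note beat = 2 eighth notes.
Express everything in eighth notes: crotchet = 2; semibreve = 8; semibreve rest = 8; minim = 4.
Sum: 2 + 8 + 8 + 4 = 22.
22 ÷ 2 = 11 beats.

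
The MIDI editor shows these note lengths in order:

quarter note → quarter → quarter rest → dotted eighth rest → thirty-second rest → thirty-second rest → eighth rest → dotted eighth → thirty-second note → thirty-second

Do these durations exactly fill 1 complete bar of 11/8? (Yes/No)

Yes

One bar of 11/8 = 44 thirty-second notes.
Express everything in thirty-second notes: quarter note = 8; quarter = 8; quarter rest = 8; dotted eighth rest = 6; thirty-second rest = 1; thirty-second rest = 1; eighth rest = 4; dotted eighth = 6; thirty-second note = 1; thirty-second = 1.
Altogether 8 + 8 + 8 + 6 + 1 + 1 + 4 + 6 + 1 + 1 = 44.
44 equals 44, so the answer is Yes.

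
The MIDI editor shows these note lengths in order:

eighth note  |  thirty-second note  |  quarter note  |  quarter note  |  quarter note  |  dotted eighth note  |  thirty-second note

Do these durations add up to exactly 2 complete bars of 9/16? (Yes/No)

Yes

One bar of 9/16 = 18 thirty-second notes, so 2 bars = 36.
Convert each value to thirty-second notes: eighth note = 4; thirty-second note = 1; quarter note = 8; quarter note = 8; quarter note = 8; dotted eighth note = 6; thirty-second note = 1.
Total: 4 + 1 + 8 + 8 + 8 + 6 + 1 = 36.
36 equals 36, so the answer is Yes.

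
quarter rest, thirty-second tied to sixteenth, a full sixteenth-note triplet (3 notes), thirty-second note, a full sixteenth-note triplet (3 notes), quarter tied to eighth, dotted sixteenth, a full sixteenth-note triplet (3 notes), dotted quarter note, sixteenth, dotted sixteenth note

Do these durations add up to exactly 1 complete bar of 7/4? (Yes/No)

One bar of 7/4 = 56 thirty-second notes.
Working in thirty-second notes: quarter rest = 8; thirty-second tied to sixteenth (thirty-second + sixteenth) = 3; a full sixteenth-note triplet (3 notes) (three triplet sixteenths span one eighth) = 4; thirty-second note = 1; a full sixteenth-note triplet (3 notes) (three triplet sixteenths span one eighth) = 4; quarter tied to eighth (quarter + eighth) = 12; dotted sixteenth = 3; a full sixteenth-note triplet (3 notes) (three triplet sixteenths span one eighth) = 4; dotted quarter note = 12; sixteenth = 2; dotted sixteenth note = 3.
Altogether 8 + 3 + 4 + 1 + 4 + 12 + 3 + 4 + 12 + 2 + 3 = 56.
56 equals 56, so the answer is Yes.

Yes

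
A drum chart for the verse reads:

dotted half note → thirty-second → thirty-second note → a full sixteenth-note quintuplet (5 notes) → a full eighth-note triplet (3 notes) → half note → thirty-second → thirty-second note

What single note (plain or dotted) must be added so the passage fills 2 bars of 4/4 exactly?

eighth note

2 bars of 4/4 = 64 thirty-second notes.
Each duration in thirty-second notes: dotted half note = 24; thirty-second = 1; thirty-second note = 1; a full sixteenth-note quintuplet (5 notes) (five quintuplet sixteenths span one quarter) = 8; a full eighth-note triplet (3 notes) (three triplet eighths span one quarter) = 8; half note = 16; thirty-second = 1; thirty-second note = 1.
Adding: 24 + 1 + 1 + 8 + 8 + 16 + 1 + 1 = 60.
Remaining: 64 − 60 = 4 thirty-second notes, which is a eighth note.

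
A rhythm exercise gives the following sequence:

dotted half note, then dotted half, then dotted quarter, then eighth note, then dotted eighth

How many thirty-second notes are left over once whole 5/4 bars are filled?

30

One bar of 5/4 = 20 sixteenth notes.
Each duration in sixteenth notes: dotted half note = 12; dotted half = 12; dotted quarter = 6; eighth note = 2; dotted eighth = 3.
Altogether 12 + 12 + 6 + 2 + 3 = 35.
35 ÷ 20 = 1 complete bar with 15 sixteenth notes remaining = 30 thirty-second notes.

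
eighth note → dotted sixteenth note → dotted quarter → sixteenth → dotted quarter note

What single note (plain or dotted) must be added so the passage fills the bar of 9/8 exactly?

The bar of 9/8 = 36 thirty-second notes.
Express everything in thirty-second notes: eighth note = 4; dotted sixteenth note = 3; dotted quarter = 12; sixteenth = 2; dotted quarter note = 12.
Total: 4 + 3 + 12 + 2 + 12 = 33.
Remaining: 36 − 33 = 3 thirty-second notes, which is a dotted sixteenth note.

dotted sixteenth note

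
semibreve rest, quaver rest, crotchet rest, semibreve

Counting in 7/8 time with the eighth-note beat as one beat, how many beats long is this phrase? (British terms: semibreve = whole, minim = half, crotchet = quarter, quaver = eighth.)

19

One eighth-note beat = 2 sixteenth notes.
Express everything in sixteenth notes: semibreve rest = 16; quaver rest = 2; crotchet rest = 4; semibreve = 16.
Altogether 16 + 2 + 4 + 16 = 38.
38 ÷ 2 = 19 beats.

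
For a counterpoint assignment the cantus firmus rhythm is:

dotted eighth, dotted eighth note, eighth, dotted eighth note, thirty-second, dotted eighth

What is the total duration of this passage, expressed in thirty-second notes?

29

Working in thirty-second notes: dotted eighth = 6; dotted eighth note = 6; eighth = 4; dotted eighth note = 6; thirty-second = 1; dotted eighth = 6.
Total: 6 + 6 + 4 + 6 + 1 + 6 = 29 thirty-second notes.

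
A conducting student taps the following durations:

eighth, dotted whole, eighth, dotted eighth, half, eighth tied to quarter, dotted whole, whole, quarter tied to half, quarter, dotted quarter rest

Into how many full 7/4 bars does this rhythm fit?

One bar of 7/4 = 28 sixteenth notes.
In sixteenth notes: eighth = 2; dotted whole = 24; eighth = 2; dotted eighth = 3; half = 8; eighth tied to quarter (eighth + quarter) = 6; dotted whole = 24; whole = 16; quarter tied to half (quarter + half) = 12; quarter = 4; dotted quarter rest = 6.
Altogether 2 + 24 + 2 + 3 + 8 + 6 + 24 + 16 + 12 + 4 + 6 = 107.
107 ÷ 28 = 3 complete bars with 23 left over.

3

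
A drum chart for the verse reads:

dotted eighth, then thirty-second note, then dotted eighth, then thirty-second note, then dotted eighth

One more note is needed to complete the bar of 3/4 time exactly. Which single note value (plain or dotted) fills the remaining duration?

eighth note

The bar of 3/4 = 24 thirty-second notes.
Each duration in thirty-second notes: dotted eighth = 6; thirty-second note = 1; dotted eighth = 6; thirty-second note = 1; dotted eighth = 6.
Total: 6 + 1 + 6 + 1 + 6 = 20.
Remaining: 24 − 20 = 4 thirty-second notes, which is a eighth note.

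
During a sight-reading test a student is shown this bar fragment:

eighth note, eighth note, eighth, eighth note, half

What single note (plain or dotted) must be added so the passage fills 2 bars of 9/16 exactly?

2 bars of 9/16 = 18 sixteenth notes.
Express everything in sixteenth notes: eighth note = 2; eighth note = 2; eighth = 2; eighth note = 2; half = 8.
Altogether 2 + 2 + 2 + 2 + 8 = 16.
Remaining: 18 − 16 = 2 sixteenth notes, which is a eighth note.

eighth note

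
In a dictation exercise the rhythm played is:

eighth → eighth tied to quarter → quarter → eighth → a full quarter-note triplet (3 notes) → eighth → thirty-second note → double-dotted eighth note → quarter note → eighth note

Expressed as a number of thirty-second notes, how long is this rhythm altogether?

Convert each value to thirty-second notes: eighth = 4; eighth tied to quarter (eighth + quarter) = 12; quarter = 8; eighth = 4; a full quarter-note triplet (3 notes) (three triplet quarters span one half) = 16; eighth = 4; thirty-second note = 1; double-dotted eighth note = 7; quarter note = 8; eighth note = 4.
Altogether 4 + 12 + 8 + 4 + 16 + 4 + 1 + 7 + 8 + 4 = 68 thirty-second notes.

68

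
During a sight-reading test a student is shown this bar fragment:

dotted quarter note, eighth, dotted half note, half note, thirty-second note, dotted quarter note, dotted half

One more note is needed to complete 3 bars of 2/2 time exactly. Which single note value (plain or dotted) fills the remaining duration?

3 bars of 2/2 = 96 thirty-second notes.
Express everything in thirty-second notes: dotted quarter note = 12; eighth = 4; dotted half note = 24; half note = 16; thirty-second note = 1; dotted quarter note = 12; dotted half = 24.
Adding: 12 + 4 + 24 + 16 + 1 + 12 + 24 = 93.
Remaining: 96 − 93 = 3 thirty-second notes, which is a dotted sixteenth note.

dotted sixteenth note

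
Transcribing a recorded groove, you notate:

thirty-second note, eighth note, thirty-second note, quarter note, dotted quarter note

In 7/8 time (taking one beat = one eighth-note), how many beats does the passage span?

One eighth-note beat = 4 thirty-second notes.
In thirty-second notes: thirty-second note = 1; eighth note = 4; thirty-second note = 1; quarter note = 8; dotted quarter note = 12.
Altogether 1 + 4 + 1 + 8 + 12 = 26.
26 ÷ 4 = 6.5 beats.

6.5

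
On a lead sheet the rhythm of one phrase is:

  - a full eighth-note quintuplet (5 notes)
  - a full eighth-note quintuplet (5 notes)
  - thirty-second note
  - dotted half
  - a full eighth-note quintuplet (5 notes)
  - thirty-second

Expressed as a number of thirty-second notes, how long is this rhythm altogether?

74

Each duration in thirty-second notes: a full eighth-note quintuplet (5 notes) (five quintuplet eighths span one half) = 16; a full eighth-note quintuplet (5 notes) (five quintuplet eighths span one half) = 16; thirty-second note = 1; dotted half = 24; a full eighth-note quintuplet (5 notes) (five quintuplet eighths span one half) = 16; thirty-second = 1.
Sum: 16 + 16 + 1 + 24 + 16 + 1 = 74 thirty-second notes.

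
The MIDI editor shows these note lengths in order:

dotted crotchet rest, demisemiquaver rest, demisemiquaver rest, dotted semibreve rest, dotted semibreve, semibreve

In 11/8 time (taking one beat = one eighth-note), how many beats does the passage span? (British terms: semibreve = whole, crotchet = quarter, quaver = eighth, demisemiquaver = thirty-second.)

One eighth-note beat = 4 thirty-second notes.
In thirty-second notes: dotted crotchet rest = 12; demisemiquaver rest = 1; demisemiquaver rest = 1; dotted semibreve rest = 48; dotted semibreve = 48; semibreve = 32.
Total: 12 + 1 + 1 + 48 + 48 + 32 = 142.
142 ÷ 4 = 35.5 beats.

35.5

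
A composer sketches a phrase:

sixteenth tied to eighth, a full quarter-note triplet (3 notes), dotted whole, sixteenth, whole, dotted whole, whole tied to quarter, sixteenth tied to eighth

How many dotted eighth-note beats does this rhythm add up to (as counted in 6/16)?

One dotted eighth-note beat = 3 sixteenth notes.
Express everything in sixteenth notes: sixteenth tied to eighth (sixteenth + eighth) = 3; a full quarter-note triplet (3 notes) (three triplet quarters span one half) = 8; dotted whole = 24; sixteenth = 1; whole = 16; dotted whole = 24; whole tied to quarter (whole + quarter) = 20; sixteenth tied to eighth (sixteenth + eighth) = 3.
Total: 3 + 8 + 24 + 1 + 16 + 24 + 20 + 3 = 99.
99 ÷ 3 = 33 beats.

33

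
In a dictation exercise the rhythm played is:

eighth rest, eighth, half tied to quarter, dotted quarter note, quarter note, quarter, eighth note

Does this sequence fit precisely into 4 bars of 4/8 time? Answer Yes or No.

One bar of 4/8 = 4 eighth notes, so 4 bars = 16.
Working in eighth notes: eighth rest = 1; eighth = 1; half tied to quarter (half + quarter) = 6; dotted quarter note = 3; quarter note = 2; quarter = 2; eighth note = 1.
Adding: 1 + 1 + 6 + 3 + 2 + 2 + 1 = 16.
16 equals 16, so the answer is Yes.

Yes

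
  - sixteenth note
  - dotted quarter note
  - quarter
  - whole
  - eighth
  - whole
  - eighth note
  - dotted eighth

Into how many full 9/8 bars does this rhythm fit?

One bar of 9/8 = 18 sixteenth notes.
In sixteenth notes: sixteenth note = 1; dotted quarter note = 6; quarter = 4; whole = 16; eighth = 2; whole = 16; eighth note = 2; dotted eighth = 3.
Adding: 1 + 6 + 4 + 16 + 2 + 16 + 2 + 3 = 50.
50 ÷ 18 = 2 complete bars with 14 left over.

2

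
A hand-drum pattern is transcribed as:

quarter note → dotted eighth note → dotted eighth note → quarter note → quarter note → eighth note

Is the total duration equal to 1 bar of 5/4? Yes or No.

Yes

One bar of 5/4 = 20 sixteenth notes.
Convert each value to sixteenth notes: quarter note = 4; dotted eighth note = 3; dotted eighth note = 3; quarter note = 4; quarter note = 4; eighth note = 2.
Adding: 4 + 3 + 3 + 4 + 4 + 2 = 20.
20 equals 20, so the answer is Yes.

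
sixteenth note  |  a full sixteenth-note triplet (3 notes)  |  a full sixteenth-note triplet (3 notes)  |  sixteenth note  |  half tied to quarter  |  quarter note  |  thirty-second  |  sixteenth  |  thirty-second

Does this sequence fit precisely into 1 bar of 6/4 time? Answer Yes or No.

Yes

One bar of 6/4 = 48 thirty-second notes.
Express everything in thirty-second notes: sixteenth note = 2; a full sixteenth-note triplet (3 notes) (three triplet sixteenths span one eighth) = 4; a full sixteenth-note triplet (3 notes) (three triplet sixteenths span one eighth) = 4; sixteenth note = 2; half tied to quarter (half + quarter) = 24; quarter note = 8; thirty-second = 1; sixteenth = 2; thirty-second = 1.
Sum: 2 + 4 + 4 + 2 + 24 + 8 + 1 + 2 + 1 = 48.
48 equals 48, so the answer is Yes.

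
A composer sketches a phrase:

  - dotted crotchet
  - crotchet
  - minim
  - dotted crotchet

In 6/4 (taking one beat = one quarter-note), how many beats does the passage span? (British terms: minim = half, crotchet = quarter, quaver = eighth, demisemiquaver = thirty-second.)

6

One quarter-note beat = 2 eighth notes.
Working in eighth notes: dotted crotchet = 3; crotchet = 2; minim = 4; dotted crotchet = 3.
Total: 3 + 2 + 4 + 3 = 12.
12 ÷ 2 = 6 beats.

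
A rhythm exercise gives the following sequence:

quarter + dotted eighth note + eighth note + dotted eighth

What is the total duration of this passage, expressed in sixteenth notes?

Express everything in sixteenth notes: quarter = 4; dotted eighth note = 3; eighth note = 2; dotted eighth = 3.
Total: 4 + 3 + 2 + 3 = 12 sixteenth notes.

12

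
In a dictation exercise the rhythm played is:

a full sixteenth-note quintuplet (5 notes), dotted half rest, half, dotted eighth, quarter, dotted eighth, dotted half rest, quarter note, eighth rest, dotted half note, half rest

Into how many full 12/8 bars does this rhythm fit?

3

One bar of 12/8 = 24 sixteenth notes.
Convert each value to sixteenth notes: a full sixteenth-note quintuplet (5 notes) (five quintuplet sixteenths span one quarter) = 4; dotted half rest = 12; half = 8; dotted eighth = 3; quarter = 4; dotted eighth = 3; dotted half rest = 12; quarter note = 4; eighth rest = 2; dotted half note = 12; half rest = 8.
Altogether 4 + 12 + 8 + 3 + 4 + 3 + 12 + 4 + 2 + 12 + 8 = 72.
72 ÷ 24 = 3 complete bars with 0 left over.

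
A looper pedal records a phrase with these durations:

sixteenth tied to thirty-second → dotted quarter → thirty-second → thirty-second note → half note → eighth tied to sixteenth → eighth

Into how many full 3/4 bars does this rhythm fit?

One bar of 3/4 = 24 thirty-second notes.
Convert each value to thirty-second notes: sixteenth tied to thirty-second (sixteenth + thirty-second) = 3; dotted quarter = 12; thirty-second = 1; thirty-second note = 1; half note = 16; eighth tied to sixteenth (eighth + sixteenth) = 6; eighth = 4.
Sum: 3 + 12 + 1 + 1 + 16 + 6 + 4 = 43.
43 ÷ 24 = 1 complete bar with 19 left over.

1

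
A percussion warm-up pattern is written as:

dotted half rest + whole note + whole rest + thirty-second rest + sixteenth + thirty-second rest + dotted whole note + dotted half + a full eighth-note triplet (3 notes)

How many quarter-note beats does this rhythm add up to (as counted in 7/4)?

21.5

One quarter-note beat = 8 thirty-second notes.
Each duration in thirty-second notes: dotted half rest = 24; whole note = 32; whole rest = 32; thirty-second rest = 1; sixteenth = 2; thirty-second rest = 1; dotted whole note = 48; dotted half = 24; a full eighth-note triplet (3 notes) (three triplet eighths span one quarter) = 8.
Sum: 24 + 32 + 32 + 1 + 2 + 1 + 48 + 24 + 8 = 172.
172 ÷ 8 = 21.5 beats.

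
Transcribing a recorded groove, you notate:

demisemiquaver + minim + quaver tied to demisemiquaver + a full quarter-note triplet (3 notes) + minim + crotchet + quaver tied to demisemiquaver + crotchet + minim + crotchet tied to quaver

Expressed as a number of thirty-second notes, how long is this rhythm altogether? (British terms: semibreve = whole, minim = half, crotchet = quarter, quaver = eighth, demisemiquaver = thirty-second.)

Express everything in thirty-second notes: demisemiquaver = 1; minim = 16; quaver tied to demisemiquaver (quaver + demisemiquaver) = 5; a full quarter-note triplet (3 notes) (three triplet quarters span one half) = 16; minim = 16; crotchet = 8; quaver tied to demisemiquaver (quaver + demisemiquaver) = 5; crotchet = 8; minim = 16; crotchet tied to quaver (crotchet + quaver) = 12.
Altogether 1 + 16 + 5 + 16 + 16 + 8 + 5 + 8 + 16 + 12 = 103 thirty-second notes.

103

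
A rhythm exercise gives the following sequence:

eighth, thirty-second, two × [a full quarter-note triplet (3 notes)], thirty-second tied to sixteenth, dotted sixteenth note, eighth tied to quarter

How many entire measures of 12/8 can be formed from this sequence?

One bar of 12/8 = 48 thirty-second notes.
In thirty-second notes: eighth = 4; thirty-second = 1; a full quarter-note triplet (3 notes) (three triplet quarters span one half) = 16; a full quarter-note triplet (3 notes) (three triplet quarters span one half) = 16; thirty-second tied to sixteenth (thirty-second + sixteenth) = 3; dotted sixteenth note = 3; eighth tied to quarter (eighth + quarter) = 12.
Sum: 4 + 1 + 16 + 16 + 3 + 3 + 12 = 55.
55 ÷ 48 = 1 complete bar with 7 left over.

1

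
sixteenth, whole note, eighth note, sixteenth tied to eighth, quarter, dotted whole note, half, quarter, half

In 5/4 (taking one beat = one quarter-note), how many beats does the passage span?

17.5

One quarter-note beat = 4 sixteenth notes.
Convert each value to sixteenth notes: sixteenth = 1; whole note = 16; eighth note = 2; sixteenth tied to eighth (sixteenth + eighth) = 3; quarter = 4; dotted whole note = 24; half = 8; quarter = 4; half = 8.
Sum: 1 + 16 + 2 + 3 + 4 + 24 + 8 + 4 + 8 = 70.
70 ÷ 4 = 17.5 beats.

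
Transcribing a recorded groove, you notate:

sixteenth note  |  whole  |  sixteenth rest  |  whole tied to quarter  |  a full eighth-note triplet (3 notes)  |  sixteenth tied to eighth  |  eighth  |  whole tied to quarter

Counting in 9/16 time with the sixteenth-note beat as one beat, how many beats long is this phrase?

One sixteenth-note beat = 2 thirty-second notes.
Express everything in thirty-second notes: sixteenth note = 2; whole = 32; sixteenth rest = 2; whole tied to quarter (whole + quarter) = 40; a full eighth-note triplet (3 notes) (three triplet eighths span one quarter) = 8; sixteenth tied to eighth (sixteenth + eighth) = 6; eighth = 4; whole tied to quarter (whole + quarter) = 40.
Total: 2 + 32 + 2 + 40 + 8 + 6 + 4 + 40 = 134.
134 ÷ 2 = 67 beats.

67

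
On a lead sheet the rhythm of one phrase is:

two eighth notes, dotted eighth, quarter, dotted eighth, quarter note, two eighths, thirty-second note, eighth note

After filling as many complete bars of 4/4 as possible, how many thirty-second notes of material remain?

One bar of 4/4 = 32 thirty-second notes.
Each duration in thirty-second notes: eighth note = 4; eighth note = 4; dotted eighth = 6; quarter = 8; dotted eighth = 6; quarter note = 8; eighth = 4; eighth = 4; thirty-second note = 1; eighth note = 4.
Total: 4 + 4 + 6 + 8 + 6 + 8 + 4 + 4 + 1 + 4 = 49.
49 ÷ 32 = 1 complete bar with 17 thirty-second notes remaining.

17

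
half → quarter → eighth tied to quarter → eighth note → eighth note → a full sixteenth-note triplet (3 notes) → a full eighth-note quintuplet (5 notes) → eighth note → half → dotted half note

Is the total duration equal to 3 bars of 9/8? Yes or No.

Yes

One bar of 9/8 = 9 eighth notes, so 3 bars = 27.
Working in eighth notes: half = 4; quarter = 2; eighth tied to quarter (eighth + quarter) = 3; eighth note = 1; eighth note = 1; a full sixteenth-note triplet (3 notes) (three triplet sixteenths span one eighth) = 1; a full eighth-note quintuplet (5 notes) (five quintuplet eighths span one half) = 4; eighth note = 1; half = 4; dotted half note = 6.
Adding: 4 + 2 + 3 + 1 + 1 + 1 + 4 + 1 + 4 + 6 = 27.
27 equals 27, so the answer is Yes.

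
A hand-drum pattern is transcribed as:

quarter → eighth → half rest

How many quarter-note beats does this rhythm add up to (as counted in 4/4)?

3.5

One quarter-note beat = 2 eighth notes.
In eighth notes: quarter = 2; eighth = 1; half rest = 4.
Total: 2 + 1 + 4 = 7.
7 ÷ 2 = 3.5 beats.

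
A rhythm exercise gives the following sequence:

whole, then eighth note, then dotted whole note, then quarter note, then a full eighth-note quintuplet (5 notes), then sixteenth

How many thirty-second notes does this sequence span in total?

Working in thirty-second notes: whole = 32; eighth note = 4; dotted whole note = 48; quarter note = 8; a full eighth-note quintuplet (5 notes) (five quintuplet eighths span one half) = 16; sixteenth = 2.
Altogether 32 + 4 + 48 + 8 + 16 + 2 = 110 thirty-second notes.

110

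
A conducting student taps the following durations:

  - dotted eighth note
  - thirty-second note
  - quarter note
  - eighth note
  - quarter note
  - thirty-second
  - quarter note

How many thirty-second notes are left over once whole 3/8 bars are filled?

One bar of 3/8 = 12 thirty-second notes.
Working in thirty-second notes: dotted eighth note = 6; thirty-second note = 1; quarter note = 8; eighth note = 4; quarter note = 8; thirty-second = 1; quarter note = 8.
Altogether 6 + 1 + 8 + 4 + 8 + 1 + 8 = 36.
36 ÷ 12 = 3 complete bars with 0 thirty-second notes remaining.

0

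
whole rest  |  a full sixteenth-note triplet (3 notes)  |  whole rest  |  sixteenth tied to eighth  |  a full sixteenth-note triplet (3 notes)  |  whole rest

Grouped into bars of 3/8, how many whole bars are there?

9

One bar of 3/8 = 6 sixteenth notes.
Express everything in sixteenth notes: whole rest = 16; a full sixteenth-note triplet (3 notes) (three triplet sixteenths span one eighth) = 2; whole rest = 16; sixteenth tied to eighth (sixteenth + eighth) = 3; a full sixteenth-note triplet (3 notes) (three triplet sixteenths span one eighth) = 2; whole rest = 16.
Adding: 16 + 2 + 16 + 3 + 2 + 16 = 55.
55 ÷ 6 = 9 complete bars with 1 left over.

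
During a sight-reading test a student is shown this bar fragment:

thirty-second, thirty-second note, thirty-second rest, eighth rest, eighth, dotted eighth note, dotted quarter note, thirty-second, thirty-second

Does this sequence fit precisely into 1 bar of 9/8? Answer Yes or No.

One bar of 9/8 = 36 thirty-second notes.
Working in thirty-second notes: thirty-second = 1; thirty-second note = 1; thirty-second rest = 1; eighth rest = 4; eighth = 4; dotted eighth note = 6; dotted quarter note = 12; thirty-second = 1; thirty-second = 1.
Sum: 1 + 1 + 1 + 4 + 4 + 6 + 12 + 1 + 1 = 31.
31 falls short of 36, so the answer is No.

No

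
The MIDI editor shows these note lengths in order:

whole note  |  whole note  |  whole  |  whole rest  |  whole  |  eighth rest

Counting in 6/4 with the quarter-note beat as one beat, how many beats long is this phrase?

20.5

One quarter-note beat = 2 eighth notes.
In eighth notes: whole note = 8; whole note = 8; whole = 8; whole rest = 8; whole = 8; eighth rest = 1.
Total: 8 + 8 + 8 + 8 + 8 + 1 = 41.
41 ÷ 2 = 20.5 beats.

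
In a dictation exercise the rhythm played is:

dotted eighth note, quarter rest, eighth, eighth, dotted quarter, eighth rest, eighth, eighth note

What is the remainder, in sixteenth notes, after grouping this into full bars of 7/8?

9

One bar of 7/8 = 14 sixteenth notes.
Working in sixteenth notes: dotted eighth note = 3; quarter rest = 4; eighth = 2; eighth = 2; dotted quarter = 6; eighth rest = 2; eighth = 2; eighth note = 2.
Sum: 3 + 4 + 2 + 2 + 6 + 2 + 2 + 2 = 23.
23 ÷ 14 = 1 complete bar with 9 sixteenth notes remaining.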